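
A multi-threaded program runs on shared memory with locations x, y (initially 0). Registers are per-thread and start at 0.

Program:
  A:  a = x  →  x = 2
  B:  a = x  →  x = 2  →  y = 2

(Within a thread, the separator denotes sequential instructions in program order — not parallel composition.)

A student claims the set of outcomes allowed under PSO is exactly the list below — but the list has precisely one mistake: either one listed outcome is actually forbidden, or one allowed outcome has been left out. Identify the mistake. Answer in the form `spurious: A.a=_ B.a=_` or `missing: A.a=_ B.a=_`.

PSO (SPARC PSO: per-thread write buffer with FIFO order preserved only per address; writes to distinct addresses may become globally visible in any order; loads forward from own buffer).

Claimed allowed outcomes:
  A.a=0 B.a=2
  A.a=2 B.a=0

outcome vector order: (A.a,B.a)
[PSO] allowed = {0/0 0/2 2/0}
PSO∖claimed = {0/0}

missing: A.a=0 B.a=0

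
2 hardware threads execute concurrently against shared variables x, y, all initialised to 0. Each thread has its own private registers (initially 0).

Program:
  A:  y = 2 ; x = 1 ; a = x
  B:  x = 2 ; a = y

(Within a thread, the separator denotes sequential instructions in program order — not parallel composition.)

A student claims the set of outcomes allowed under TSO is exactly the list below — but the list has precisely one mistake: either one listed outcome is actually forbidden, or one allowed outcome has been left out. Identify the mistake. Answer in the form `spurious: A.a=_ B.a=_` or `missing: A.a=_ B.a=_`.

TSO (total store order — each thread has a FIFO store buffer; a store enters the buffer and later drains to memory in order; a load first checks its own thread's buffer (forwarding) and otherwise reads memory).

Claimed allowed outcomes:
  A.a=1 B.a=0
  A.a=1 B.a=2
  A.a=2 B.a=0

missing: A.a=2 B.a=2

outcome vector order: (A.a,B.a)
under TSO → (1,0) (1,2) (2,0) (2,2)
TSO∖claimed = {(2,2)}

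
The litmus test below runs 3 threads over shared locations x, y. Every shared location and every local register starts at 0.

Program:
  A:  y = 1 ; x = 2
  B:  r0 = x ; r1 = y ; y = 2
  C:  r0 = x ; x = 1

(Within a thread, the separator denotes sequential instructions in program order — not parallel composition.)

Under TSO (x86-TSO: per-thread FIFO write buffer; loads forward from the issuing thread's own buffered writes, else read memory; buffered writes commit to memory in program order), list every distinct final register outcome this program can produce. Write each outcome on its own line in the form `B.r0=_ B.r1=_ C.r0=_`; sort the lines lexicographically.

B.r0=0 B.r1=0 C.r0=0
B.r0=0 B.r1=0 C.r0=2
B.r0=0 B.r1=1 C.r0=0
B.r0=0 B.r1=1 C.r0=2
B.r0=1 B.r1=0 C.r0=0
B.r0=1 B.r1=1 C.r0=0
B.r0=1 B.r1=1 C.r0=2
B.r0=2 B.r1=1 C.r0=0
B.r0=2 B.r1=1 C.r0=2

outcome vector order: (B.r0,B.r1,C.r0)
|TSO outcomes| = 9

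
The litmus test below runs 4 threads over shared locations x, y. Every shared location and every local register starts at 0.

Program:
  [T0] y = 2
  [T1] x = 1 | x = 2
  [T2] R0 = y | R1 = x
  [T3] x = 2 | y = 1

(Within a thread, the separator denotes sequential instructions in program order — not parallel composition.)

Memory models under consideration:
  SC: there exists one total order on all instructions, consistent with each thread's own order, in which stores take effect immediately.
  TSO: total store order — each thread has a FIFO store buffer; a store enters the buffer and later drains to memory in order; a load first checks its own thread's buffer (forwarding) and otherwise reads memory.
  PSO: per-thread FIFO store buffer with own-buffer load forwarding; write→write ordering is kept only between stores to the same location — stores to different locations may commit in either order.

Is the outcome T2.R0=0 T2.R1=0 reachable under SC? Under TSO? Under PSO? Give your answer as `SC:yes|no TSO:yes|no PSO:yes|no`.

SC:yes TSO:yes PSO:yes

outcome vector order: (T2.R0,T2.R1)
[SC] allowed = {0/0; 0/1; 0/2; 1/1; 1/2; 2/0; 2/1; 2/2}
[TSO] allowed = {0/0; 0/1; 0/2; 1/1; 1/2; 2/0; 2/1; 2/2}
[PSO] allowed = {0/0; 0/1; 0/2; 1/0; 1/1; 1/2; 2/0; 2/1; 2/2}
target 0/0 ∈ {SC,TSO,PSO}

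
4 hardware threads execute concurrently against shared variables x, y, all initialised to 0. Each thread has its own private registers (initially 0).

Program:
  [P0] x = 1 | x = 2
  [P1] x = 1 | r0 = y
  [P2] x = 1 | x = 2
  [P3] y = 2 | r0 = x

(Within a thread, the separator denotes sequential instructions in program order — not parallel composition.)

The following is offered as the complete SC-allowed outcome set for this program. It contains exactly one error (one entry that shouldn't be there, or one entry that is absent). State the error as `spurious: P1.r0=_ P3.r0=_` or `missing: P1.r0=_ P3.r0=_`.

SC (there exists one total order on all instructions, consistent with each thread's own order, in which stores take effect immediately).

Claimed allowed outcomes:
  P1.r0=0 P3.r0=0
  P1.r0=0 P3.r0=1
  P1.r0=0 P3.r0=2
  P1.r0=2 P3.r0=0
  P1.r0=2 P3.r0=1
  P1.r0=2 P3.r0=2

outcome vector order: (P1.r0,P3.r0)
under SC → <0 1> <0 2> <2 0> <2 1> <2 2>
claimed∖SC = {<0 0>}

spurious: P1.r0=0 P3.r0=0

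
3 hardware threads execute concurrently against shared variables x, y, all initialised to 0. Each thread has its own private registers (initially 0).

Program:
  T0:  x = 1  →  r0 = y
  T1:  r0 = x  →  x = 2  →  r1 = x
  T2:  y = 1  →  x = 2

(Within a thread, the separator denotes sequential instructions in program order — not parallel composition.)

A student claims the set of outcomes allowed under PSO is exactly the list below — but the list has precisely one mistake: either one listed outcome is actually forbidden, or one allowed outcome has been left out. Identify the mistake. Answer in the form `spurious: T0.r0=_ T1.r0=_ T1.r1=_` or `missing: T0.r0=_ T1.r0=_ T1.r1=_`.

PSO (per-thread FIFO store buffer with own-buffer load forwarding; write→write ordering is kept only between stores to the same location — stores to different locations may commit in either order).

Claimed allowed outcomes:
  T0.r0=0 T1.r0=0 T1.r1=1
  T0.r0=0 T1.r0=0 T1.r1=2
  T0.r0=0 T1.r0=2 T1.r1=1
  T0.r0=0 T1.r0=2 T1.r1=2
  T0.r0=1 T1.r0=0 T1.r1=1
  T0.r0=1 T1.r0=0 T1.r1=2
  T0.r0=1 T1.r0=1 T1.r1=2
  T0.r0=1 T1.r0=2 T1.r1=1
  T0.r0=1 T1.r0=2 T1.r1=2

outcome vector order: (T0.r0,T1.r0,T1.r1)
[PSO] allowed = {001 002 012 021 022 101 102 112 121 122}
PSO∖claimed = {012}

missing: T0.r0=0 T1.r0=1 T1.r1=2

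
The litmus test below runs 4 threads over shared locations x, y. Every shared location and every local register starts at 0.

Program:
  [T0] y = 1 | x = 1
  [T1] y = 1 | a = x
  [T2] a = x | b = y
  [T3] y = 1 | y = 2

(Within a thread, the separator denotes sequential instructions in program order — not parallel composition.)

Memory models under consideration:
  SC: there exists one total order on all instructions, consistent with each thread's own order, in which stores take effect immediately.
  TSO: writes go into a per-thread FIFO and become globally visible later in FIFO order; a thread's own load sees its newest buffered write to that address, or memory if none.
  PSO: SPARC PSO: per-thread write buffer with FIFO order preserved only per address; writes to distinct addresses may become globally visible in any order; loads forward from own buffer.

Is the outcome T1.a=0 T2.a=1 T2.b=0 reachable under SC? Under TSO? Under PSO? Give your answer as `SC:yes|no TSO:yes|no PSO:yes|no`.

outcome vector order: (T1.a,T2.a,T2.b)
[SC] allowed = {000 001 002 011 012 100 101 102 111 112}
[TSO] allowed = {000 001 002 011 012 100 101 102 111 112}
[PSO] allowed = {000 001 002 010 011 012 100 101 102 110 111 112}
target 010 ∈ {PSO}

SC:no TSO:no PSO:yes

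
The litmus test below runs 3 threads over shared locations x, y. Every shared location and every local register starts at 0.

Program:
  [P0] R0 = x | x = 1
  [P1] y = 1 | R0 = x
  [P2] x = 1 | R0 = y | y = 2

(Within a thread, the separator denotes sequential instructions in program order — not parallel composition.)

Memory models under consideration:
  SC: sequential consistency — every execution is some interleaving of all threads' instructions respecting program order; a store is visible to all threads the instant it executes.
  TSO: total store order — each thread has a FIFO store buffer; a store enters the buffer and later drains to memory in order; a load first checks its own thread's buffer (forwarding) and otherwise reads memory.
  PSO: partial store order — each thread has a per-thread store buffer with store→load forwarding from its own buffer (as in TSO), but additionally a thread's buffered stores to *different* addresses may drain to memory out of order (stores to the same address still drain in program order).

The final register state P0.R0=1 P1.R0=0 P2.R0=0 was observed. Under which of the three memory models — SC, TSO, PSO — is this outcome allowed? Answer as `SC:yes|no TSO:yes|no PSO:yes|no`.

outcome vector order: (P0.R0,P1.R0,P2.R0)
SC: 6 outcomes — {0/0/1; 0/1/0; 0/1/1; 1/0/1; 1/1/0; 1/1/1}
TSO: 8 outcomes — {0/0/0; 0/0/1; 0/1/0; 0/1/1; 1/0/0; 1/0/1; 1/1/0; 1/1/1}
PSO: 8 outcomes — {0/0/0; 0/0/1; 0/1/0; 0/1/1; 1/0/0; 1/0/1; 1/1/0; 1/1/1}
target 1/0/0 ∈ {TSO,PSO}

SC:no TSO:yes PSO:yes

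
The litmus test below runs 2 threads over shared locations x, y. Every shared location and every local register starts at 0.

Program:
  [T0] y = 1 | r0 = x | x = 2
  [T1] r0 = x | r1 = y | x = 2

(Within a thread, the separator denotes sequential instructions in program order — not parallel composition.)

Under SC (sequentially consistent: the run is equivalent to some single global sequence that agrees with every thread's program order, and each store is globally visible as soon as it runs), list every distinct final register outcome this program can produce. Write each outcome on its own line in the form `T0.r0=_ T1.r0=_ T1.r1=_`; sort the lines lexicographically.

outcome vector order: (T0.r0,T1.r0,T1.r1)
|SC outcomes| = 5

T0.r0=0 T1.r0=0 T1.r1=0
T0.r0=0 T1.r0=0 T1.r1=1
T0.r0=0 T1.r0=2 T1.r1=1
T0.r0=2 T1.r0=0 T1.r1=0
T0.r0=2 T1.r0=0 T1.r1=1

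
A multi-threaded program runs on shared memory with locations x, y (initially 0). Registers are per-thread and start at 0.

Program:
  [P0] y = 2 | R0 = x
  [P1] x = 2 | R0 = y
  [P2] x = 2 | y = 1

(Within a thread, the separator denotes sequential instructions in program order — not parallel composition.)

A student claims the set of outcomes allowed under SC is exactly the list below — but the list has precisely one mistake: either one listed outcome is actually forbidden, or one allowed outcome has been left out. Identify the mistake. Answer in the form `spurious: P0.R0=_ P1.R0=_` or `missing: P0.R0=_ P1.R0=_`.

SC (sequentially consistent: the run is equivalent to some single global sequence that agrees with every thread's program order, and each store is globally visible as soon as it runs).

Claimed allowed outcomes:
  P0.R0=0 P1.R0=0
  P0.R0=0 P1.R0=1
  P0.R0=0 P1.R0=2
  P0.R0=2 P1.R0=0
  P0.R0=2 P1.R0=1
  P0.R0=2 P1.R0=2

spurious: P0.R0=0 P1.R0=0

outcome vector order: (P0.R0,P1.R0)
[SC] allowed = {01, 02, 20, 21, 22}
claimed∖SC = {00}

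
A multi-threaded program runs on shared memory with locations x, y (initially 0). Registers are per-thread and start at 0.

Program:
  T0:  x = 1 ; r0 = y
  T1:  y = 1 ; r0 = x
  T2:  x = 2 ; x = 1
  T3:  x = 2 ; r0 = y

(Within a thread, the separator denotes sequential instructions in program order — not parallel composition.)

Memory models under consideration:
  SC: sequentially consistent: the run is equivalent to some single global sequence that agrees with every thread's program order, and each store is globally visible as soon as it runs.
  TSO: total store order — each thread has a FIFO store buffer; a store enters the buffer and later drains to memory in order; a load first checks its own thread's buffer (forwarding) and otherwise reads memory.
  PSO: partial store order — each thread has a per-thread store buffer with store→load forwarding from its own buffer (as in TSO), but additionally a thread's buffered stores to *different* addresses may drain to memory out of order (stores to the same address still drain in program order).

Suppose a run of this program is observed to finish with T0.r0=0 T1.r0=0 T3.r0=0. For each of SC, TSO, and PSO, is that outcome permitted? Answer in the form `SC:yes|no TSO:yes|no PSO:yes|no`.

SC:no TSO:yes PSO:yes

outcome vector order: (T0.r0,T1.r0,T3.r0)
SC (9): (0,1,0); (0,1,1); (0,2,0); (0,2,1); (1,0,1); (1,1,0); (1,1,1); (1,2,0); (1,2,1)
TSO (12): (0,0,0); (0,0,1); (0,1,0); (0,1,1); (0,2,0); (0,2,1); (1,0,0); (1,0,1); (1,1,0); (1,1,1); (1,2,0); (1,2,1)
PSO (12): (0,0,0); (0,0,1); (0,1,0); (0,1,1); (0,2,0); (0,2,1); (1,0,0); (1,0,1); (1,1,0); (1,1,1); (1,2,0); (1,2,1)
target (0,0,0) ∈ {TSO,PSO}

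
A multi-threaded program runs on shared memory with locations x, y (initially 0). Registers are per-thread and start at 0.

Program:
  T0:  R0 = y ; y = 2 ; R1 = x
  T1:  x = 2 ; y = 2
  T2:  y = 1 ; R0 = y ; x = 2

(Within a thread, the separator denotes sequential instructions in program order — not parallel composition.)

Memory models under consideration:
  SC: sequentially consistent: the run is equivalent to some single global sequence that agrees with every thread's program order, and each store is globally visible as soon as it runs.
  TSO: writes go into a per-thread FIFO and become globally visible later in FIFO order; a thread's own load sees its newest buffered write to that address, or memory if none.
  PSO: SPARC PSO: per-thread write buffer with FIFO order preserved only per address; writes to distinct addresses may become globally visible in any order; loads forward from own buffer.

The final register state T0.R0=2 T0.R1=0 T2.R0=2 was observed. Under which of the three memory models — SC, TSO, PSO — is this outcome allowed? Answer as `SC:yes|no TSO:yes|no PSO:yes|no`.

SC:no TSO:no PSO:yes

outcome vector order: (T0.R0,T0.R1,T2.R0)
SC (10): 0/0/1, 0/0/2, 0/2/1, 0/2/2, 1/0/1, 1/0/2, 1/2/1, 1/2/2, 2/2/1, 2/2/2
TSO (10): 0/0/1, 0/0/2, 0/2/1, 0/2/2, 1/0/1, 1/0/2, 1/2/1, 1/2/2, 2/2/1, 2/2/2
PSO (12): 0/0/1, 0/0/2, 0/2/1, 0/2/2, 1/0/1, 1/0/2, 1/2/1, 1/2/2, 2/0/1, 2/0/2, 2/2/1, 2/2/2
target 2/0/2 ∈ {PSO}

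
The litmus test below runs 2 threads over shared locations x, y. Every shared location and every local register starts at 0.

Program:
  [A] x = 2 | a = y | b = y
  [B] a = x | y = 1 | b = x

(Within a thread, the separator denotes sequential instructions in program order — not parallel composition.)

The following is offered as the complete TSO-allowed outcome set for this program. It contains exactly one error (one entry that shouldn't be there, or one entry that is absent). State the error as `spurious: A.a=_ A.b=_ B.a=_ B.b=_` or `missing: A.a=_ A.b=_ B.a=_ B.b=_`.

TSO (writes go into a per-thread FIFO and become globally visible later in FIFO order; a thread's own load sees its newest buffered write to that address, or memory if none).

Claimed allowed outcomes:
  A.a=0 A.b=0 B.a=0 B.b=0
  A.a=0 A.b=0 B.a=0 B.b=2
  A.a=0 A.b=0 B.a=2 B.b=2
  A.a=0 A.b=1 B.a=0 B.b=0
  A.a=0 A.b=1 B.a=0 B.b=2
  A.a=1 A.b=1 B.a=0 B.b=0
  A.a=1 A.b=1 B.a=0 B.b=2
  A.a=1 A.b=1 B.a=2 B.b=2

outcome vector order: (A.a,A.b,B.a,B.b)
TSO: 9 outcomes — {0/0/0/0 0/0/0/2 0/0/2/2 0/1/0/0 0/1/0/2 0/1/2/2 1/1/0/0 1/1/0/2 1/1/2/2}
TSO∖claimed = {0/1/2/2}

missing: A.a=0 A.b=1 B.a=2 B.b=2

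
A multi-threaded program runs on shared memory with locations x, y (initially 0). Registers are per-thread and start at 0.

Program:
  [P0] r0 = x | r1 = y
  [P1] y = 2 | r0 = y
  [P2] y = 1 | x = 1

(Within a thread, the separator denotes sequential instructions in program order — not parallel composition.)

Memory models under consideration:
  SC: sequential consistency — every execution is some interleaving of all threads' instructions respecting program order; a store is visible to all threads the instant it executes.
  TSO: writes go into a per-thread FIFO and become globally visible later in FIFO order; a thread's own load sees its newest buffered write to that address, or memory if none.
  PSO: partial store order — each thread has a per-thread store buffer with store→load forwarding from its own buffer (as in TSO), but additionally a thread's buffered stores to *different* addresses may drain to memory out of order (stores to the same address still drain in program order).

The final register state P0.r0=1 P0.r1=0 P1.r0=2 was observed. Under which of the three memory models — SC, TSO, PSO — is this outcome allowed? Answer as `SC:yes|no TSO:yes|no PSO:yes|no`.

outcome vector order: (P0.r0,P0.r1,P1.r0)
[SC] allowed = {(0,0,1); (0,0,2); (0,1,1); (0,1,2); (0,2,1); (0,2,2); (1,1,1); (1,1,2); (1,2,2)}
[TSO] allowed = {(0,0,1); (0,0,2); (0,1,1); (0,1,2); (0,2,1); (0,2,2); (1,1,1); (1,1,2); (1,2,2)}
[PSO] allowed = {(0,0,1); (0,0,2); (0,1,1); (0,1,2); (0,2,1); (0,2,2); (1,0,1); (1,0,2); (1,1,1); (1,1,2); (1,2,1); (1,2,2)}
target (1,0,2) ∈ {PSO}

SC:no TSO:no PSO:yes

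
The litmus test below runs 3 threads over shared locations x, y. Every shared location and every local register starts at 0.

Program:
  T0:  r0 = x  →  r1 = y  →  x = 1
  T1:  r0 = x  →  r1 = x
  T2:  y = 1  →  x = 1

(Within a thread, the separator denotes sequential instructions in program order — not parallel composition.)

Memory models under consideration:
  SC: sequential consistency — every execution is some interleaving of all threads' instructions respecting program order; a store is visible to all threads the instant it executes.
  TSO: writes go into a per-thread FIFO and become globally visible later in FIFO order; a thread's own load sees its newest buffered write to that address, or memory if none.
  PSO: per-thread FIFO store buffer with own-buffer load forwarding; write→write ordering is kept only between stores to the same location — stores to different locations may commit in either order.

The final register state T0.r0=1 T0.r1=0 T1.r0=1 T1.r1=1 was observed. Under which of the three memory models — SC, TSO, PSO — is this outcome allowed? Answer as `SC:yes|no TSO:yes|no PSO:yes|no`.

SC:no TSO:no PSO:yes

outcome vector order: (T0.r0,T0.r1,T1.r0,T1.r1)
under SC → <0 0 0 0>; <0 0 0 1>; <0 0 1 1>; <0 1 0 0>; <0 1 0 1>; <0 1 1 1>; <1 1 0 0>; <1 1 0 1>; <1 1 1 1>
under TSO → <0 0 0 0>; <0 0 0 1>; <0 0 1 1>; <0 1 0 0>; <0 1 0 1>; <0 1 1 1>; <1 1 0 0>; <1 1 0 1>; <1 1 1 1>
under PSO → <0 0 0 0>; <0 0 0 1>; <0 0 1 1>; <0 1 0 0>; <0 1 0 1>; <0 1 1 1>; <1 0 0 0>; <1 0 0 1>; <1 0 1 1>; <1 1 0 0>; <1 1 0 1>; <1 1 1 1>
target <1 0 1 1> ∈ {PSO}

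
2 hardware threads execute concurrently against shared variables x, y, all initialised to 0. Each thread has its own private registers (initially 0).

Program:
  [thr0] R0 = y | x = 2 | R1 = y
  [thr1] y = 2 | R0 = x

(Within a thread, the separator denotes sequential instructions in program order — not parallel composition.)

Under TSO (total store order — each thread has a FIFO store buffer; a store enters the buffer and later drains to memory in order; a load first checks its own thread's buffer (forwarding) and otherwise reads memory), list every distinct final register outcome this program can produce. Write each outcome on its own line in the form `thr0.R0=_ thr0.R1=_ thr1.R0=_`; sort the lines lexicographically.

outcome vector order: (thr0.R0,thr0.R1,thr1.R0)
|TSO outcomes| = 6

thr0.R0=0 thr0.R1=0 thr1.R0=0
thr0.R0=0 thr0.R1=0 thr1.R0=2
thr0.R0=0 thr0.R1=2 thr1.R0=0
thr0.R0=0 thr0.R1=2 thr1.R0=2
thr0.R0=2 thr0.R1=2 thr1.R0=0
thr0.R0=2 thr0.R1=2 thr1.R0=2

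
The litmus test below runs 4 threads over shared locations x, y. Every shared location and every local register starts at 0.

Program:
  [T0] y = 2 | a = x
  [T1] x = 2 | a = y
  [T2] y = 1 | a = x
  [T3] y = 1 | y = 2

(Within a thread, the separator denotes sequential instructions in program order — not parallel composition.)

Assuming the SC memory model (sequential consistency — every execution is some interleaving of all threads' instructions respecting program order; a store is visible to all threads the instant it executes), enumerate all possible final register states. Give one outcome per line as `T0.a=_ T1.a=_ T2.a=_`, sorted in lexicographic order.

T0.a=0 T1.a=1 T2.a=0
T0.a=0 T1.a=1 T2.a=2
T0.a=0 T1.a=2 T2.a=0
T0.a=0 T1.a=2 T2.a=2
T0.a=2 T1.a=0 T2.a=2
T0.a=2 T1.a=1 T2.a=0
T0.a=2 T1.a=1 T2.a=2
T0.a=2 T1.a=2 T2.a=0
T0.a=2 T1.a=2 T2.a=2

outcome vector order: (T0.a,T1.a,T2.a)
|SC outcomes| = 9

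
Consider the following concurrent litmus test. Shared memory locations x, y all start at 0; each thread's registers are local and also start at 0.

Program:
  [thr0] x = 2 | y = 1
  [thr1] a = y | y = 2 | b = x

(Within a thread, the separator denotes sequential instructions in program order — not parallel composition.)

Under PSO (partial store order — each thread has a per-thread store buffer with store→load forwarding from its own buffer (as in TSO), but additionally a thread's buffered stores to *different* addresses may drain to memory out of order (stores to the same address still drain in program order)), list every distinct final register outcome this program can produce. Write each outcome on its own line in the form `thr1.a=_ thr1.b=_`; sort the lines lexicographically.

outcome vector order: (thr1.a,thr1.b)
|PSO outcomes| = 4

thr1.a=0 thr1.b=0
thr1.a=0 thr1.b=2
thr1.a=1 thr1.b=0
thr1.a=1 thr1.b=2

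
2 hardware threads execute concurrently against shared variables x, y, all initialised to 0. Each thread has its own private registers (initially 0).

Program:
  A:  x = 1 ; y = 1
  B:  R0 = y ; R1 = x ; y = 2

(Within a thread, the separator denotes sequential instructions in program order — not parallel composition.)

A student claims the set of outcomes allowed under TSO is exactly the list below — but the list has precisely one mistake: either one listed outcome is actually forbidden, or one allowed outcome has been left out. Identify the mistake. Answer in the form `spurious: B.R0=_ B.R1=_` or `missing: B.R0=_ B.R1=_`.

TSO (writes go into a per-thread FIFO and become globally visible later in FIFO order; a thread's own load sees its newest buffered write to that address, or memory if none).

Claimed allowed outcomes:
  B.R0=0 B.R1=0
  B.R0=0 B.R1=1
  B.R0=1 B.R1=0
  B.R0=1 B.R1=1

outcome vector order: (B.R0,B.R1)
TSO (3): 0/0; 0/1; 1/1
claimed∖TSO = {1/0}

spurious: B.R0=1 B.R1=0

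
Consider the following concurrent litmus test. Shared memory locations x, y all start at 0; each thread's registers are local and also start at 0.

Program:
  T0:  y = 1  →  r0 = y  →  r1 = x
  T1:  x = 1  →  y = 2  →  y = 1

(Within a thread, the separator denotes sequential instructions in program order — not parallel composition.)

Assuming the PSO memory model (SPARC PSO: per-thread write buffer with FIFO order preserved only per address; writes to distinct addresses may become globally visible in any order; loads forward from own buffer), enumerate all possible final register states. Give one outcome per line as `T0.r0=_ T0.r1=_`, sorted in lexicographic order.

T0.r0=1 T0.r1=0
T0.r0=1 T0.r1=1
T0.r0=2 T0.r1=0
T0.r0=2 T0.r1=1

outcome vector order: (T0.r0,T0.r1)
|PSO outcomes| = 4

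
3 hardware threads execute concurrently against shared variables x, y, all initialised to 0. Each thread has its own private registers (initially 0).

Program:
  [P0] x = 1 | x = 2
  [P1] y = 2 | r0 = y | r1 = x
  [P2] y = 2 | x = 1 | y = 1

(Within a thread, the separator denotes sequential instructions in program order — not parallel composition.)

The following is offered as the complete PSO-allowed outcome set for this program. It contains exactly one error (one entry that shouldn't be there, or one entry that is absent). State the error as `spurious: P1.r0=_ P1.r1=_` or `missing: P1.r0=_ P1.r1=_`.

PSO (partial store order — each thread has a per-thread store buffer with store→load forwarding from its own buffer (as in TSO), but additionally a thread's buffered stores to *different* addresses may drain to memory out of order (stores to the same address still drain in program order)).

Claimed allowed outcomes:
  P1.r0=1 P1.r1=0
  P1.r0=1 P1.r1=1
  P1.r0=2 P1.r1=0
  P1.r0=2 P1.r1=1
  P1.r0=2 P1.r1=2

missing: P1.r0=1 P1.r1=2

outcome vector order: (P1.r0,P1.r1)
PSO: 6 outcomes — {1/0 1/1 1/2 2/0 2/1 2/2}
PSO∖claimed = {1/2}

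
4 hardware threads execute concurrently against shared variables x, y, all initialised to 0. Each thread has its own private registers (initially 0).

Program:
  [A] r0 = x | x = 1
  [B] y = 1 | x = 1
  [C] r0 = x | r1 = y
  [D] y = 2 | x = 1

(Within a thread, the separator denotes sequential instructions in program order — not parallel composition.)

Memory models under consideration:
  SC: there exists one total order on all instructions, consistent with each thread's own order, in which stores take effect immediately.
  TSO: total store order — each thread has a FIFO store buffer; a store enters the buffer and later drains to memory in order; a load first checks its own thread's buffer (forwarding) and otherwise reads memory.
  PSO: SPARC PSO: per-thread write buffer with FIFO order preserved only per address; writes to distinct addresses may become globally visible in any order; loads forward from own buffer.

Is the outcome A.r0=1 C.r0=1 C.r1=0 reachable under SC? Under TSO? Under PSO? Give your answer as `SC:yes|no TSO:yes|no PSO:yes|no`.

outcome vector order: (A.r0,C.r0,C.r1)
SC (11): <0 0 0>, <0 0 1>, <0 0 2>, <0 1 0>, <0 1 1>, <0 1 2>, <1 0 0>, <1 0 1>, <1 0 2>, <1 1 1>, <1 1 2>
TSO (11): <0 0 0>, <0 0 1>, <0 0 2>, <0 1 0>, <0 1 1>, <0 1 2>, <1 0 0>, <1 0 1>, <1 0 2>, <1 1 1>, <1 1 2>
PSO (12): <0 0 0>, <0 0 1>, <0 0 2>, <0 1 0>, <0 1 1>, <0 1 2>, <1 0 0>, <1 0 1>, <1 0 2>, <1 1 0>, <1 1 1>, <1 1 2>
target <1 1 0> ∈ {PSO}

SC:no TSO:no PSO:yes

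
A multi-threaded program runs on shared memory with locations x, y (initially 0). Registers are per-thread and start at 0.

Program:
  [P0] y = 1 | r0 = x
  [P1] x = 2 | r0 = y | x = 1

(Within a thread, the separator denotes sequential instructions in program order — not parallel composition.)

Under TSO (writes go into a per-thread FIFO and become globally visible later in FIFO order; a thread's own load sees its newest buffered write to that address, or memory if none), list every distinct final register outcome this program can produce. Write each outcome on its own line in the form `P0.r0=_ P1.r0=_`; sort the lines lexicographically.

outcome vector order: (P0.r0,P1.r0)
|TSO outcomes| = 6

P0.r0=0 P1.r0=0
P0.r0=0 P1.r0=1
P0.r0=1 P1.r0=0
P0.r0=1 P1.r0=1
P0.r0=2 P1.r0=0
P0.r0=2 P1.r0=1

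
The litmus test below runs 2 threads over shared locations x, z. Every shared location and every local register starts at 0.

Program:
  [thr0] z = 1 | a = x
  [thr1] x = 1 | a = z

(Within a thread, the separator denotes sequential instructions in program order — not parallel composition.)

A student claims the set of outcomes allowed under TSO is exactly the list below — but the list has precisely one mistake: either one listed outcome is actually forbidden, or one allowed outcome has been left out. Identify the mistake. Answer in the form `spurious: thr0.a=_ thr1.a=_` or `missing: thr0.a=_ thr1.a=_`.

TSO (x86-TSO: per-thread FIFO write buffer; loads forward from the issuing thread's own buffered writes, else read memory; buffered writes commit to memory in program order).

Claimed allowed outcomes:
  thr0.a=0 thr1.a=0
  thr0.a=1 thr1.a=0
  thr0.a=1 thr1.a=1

missing: thr0.a=0 thr1.a=1

outcome vector order: (thr0.a,thr1.a)
under TSO → (0,0); (0,1); (1,0); (1,1)
TSO∖claimed = {(0,1)}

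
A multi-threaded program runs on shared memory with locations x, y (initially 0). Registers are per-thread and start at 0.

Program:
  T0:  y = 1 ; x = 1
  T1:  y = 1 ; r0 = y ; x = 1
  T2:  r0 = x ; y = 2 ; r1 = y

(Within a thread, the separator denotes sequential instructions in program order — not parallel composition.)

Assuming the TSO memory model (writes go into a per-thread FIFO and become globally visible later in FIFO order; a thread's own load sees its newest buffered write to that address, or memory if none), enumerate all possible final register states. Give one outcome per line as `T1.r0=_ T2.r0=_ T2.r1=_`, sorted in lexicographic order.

T1.r0=1 T2.r0=0 T2.r1=1
T1.r0=1 T2.r0=0 T2.r1=2
T1.r0=1 T2.r0=1 T2.r1=1
T1.r0=1 T2.r0=1 T2.r1=2
T1.r0=2 T2.r0=0 T2.r1=1
T1.r0=2 T2.r0=0 T2.r1=2
T1.r0=2 T2.r0=1 T2.r1=2

outcome vector order: (T1.r0,T2.r0,T2.r1)
|TSO outcomes| = 7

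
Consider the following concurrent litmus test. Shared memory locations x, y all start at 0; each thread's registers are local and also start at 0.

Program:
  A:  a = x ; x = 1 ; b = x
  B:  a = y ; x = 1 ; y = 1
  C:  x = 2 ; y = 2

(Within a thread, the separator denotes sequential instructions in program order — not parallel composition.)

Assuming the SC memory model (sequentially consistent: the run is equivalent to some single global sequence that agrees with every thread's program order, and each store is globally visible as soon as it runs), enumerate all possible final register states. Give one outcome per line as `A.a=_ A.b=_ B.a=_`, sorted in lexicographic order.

A.a=0 A.b=1 B.a=0
A.a=0 A.b=1 B.a=2
A.a=0 A.b=2 B.a=0
A.a=0 A.b=2 B.a=2
A.a=1 A.b=1 B.a=0
A.a=1 A.b=1 B.a=2
A.a=1 A.b=2 B.a=0
A.a=2 A.b=1 B.a=0
A.a=2 A.b=1 B.a=2

outcome vector order: (A.a,A.b,B.a)
|SC outcomes| = 9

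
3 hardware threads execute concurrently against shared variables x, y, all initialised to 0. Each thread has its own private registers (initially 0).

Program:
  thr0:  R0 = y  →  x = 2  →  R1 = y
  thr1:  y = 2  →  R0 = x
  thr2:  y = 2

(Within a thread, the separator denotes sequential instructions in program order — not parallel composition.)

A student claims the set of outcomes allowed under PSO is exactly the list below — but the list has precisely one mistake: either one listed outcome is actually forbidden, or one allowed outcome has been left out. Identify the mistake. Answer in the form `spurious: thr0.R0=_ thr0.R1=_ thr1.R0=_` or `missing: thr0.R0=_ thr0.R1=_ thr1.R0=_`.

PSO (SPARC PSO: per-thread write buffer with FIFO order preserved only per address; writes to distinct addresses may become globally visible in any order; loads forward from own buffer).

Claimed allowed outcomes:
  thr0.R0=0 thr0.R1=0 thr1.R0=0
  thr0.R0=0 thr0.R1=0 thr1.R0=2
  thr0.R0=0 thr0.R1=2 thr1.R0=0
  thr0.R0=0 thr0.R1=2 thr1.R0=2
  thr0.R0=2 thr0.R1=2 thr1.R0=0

missing: thr0.R0=2 thr0.R1=2 thr1.R0=2

outcome vector order: (thr0.R0,thr0.R1,thr1.R0)
PSO: 6 outcomes — {(0,0,0); (0,0,2); (0,2,0); (0,2,2); (2,2,0); (2,2,2)}
PSO∖claimed = {(2,2,2)}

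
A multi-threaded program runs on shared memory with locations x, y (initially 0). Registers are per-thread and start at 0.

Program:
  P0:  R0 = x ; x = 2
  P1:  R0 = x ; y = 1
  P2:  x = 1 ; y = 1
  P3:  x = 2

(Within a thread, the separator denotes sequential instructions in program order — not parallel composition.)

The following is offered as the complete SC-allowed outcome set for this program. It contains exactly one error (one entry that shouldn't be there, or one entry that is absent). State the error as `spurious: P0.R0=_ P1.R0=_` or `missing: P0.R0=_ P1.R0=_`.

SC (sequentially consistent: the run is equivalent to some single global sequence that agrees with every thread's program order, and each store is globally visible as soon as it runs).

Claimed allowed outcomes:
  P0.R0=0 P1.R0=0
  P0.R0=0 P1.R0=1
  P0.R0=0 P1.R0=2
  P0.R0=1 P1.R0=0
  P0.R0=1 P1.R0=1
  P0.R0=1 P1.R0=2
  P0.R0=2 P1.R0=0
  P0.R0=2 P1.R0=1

missing: P0.R0=2 P1.R0=2

outcome vector order: (P0.R0,P1.R0)
under SC → 00 01 02 10 11 12 20 21 22
SC∖claimed = {22}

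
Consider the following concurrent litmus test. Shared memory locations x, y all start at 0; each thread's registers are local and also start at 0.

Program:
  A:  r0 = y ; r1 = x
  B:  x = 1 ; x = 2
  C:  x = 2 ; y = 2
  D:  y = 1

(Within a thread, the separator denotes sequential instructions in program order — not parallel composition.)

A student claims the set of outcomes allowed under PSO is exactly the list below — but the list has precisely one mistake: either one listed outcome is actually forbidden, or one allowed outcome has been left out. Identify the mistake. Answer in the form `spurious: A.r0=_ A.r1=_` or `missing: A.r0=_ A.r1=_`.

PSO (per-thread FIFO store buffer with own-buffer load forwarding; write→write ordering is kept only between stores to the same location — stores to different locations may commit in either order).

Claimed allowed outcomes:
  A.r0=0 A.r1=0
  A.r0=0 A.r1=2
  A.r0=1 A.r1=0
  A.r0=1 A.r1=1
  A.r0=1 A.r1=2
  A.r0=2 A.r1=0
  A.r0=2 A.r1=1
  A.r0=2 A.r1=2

outcome vector order: (A.r0,A.r1)
[PSO] allowed = {0/0, 0/1, 0/2, 1/0, 1/1, 1/2, 2/0, 2/1, 2/2}
PSO∖claimed = {0/1}

missing: A.r0=0 A.r1=1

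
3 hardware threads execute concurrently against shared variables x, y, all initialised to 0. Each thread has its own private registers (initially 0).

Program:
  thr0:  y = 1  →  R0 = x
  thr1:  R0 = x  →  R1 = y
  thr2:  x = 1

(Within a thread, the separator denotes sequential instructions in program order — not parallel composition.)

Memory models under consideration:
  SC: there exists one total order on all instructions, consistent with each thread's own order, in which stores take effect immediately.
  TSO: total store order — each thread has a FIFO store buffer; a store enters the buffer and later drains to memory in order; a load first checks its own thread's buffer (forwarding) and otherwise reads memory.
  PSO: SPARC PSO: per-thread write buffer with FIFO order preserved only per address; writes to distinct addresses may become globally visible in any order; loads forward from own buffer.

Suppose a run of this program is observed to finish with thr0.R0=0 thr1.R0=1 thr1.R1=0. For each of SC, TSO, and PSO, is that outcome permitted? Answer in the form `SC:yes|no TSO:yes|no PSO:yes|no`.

outcome vector order: (thr0.R0,thr1.R0,thr1.R1)
under SC → (0,0,0) (0,0,1) (0,1,1) (1,0,0) (1,0,1) (1,1,0) (1,1,1)
under TSO → (0,0,0) (0,0,1) (0,1,0) (0,1,1) (1,0,0) (1,0,1) (1,1,0) (1,1,1)
under PSO → (0,0,0) (0,0,1) (0,1,0) (0,1,1) (1,0,0) (1,0,1) (1,1,0) (1,1,1)
target (0,1,0) ∈ {TSO,PSO}

SC:no TSO:yes PSO:yes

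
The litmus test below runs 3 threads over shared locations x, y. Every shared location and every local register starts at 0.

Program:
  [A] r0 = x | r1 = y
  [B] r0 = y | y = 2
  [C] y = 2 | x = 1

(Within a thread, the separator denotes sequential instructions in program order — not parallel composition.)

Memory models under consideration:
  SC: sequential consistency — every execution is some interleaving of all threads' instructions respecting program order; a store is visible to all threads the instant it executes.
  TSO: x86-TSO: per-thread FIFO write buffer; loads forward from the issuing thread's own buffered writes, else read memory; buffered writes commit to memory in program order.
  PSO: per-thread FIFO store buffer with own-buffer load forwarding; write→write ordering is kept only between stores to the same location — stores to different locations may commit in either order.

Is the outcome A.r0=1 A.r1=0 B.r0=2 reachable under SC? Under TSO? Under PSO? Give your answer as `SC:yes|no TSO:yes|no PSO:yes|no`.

outcome vector order: (A.r0,A.r1,B.r0)
SC: 6 outcomes — {0/0/0; 0/0/2; 0/2/0; 0/2/2; 1/2/0; 1/2/2}
TSO: 6 outcomes — {0/0/0; 0/0/2; 0/2/0; 0/2/2; 1/2/0; 1/2/2}
PSO: 8 outcomes — {0/0/0; 0/0/2; 0/2/0; 0/2/2; 1/0/0; 1/0/2; 1/2/0; 1/2/2}
target 1/0/2 ∈ {PSO}

SC:no TSO:no PSO:yes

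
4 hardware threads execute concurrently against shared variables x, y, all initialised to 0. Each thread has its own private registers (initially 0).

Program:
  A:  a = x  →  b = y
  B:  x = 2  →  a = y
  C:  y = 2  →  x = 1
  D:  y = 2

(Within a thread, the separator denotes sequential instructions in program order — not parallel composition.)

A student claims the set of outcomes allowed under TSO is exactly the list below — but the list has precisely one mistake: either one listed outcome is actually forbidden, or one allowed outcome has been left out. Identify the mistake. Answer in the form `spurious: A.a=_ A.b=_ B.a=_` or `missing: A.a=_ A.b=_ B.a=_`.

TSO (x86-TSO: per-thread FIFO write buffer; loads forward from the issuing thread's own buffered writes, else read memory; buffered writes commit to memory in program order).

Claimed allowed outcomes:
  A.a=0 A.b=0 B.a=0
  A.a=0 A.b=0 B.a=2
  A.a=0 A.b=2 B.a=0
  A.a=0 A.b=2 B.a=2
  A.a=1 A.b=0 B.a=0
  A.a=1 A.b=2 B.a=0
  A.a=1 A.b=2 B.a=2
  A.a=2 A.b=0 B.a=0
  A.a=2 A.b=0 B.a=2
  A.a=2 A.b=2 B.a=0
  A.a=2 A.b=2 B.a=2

outcome vector order: (A.a,A.b,B.a)
TSO: 10 outcomes — {(0,0,0) (0,0,2) (0,2,0) (0,2,2) (1,2,0) (1,2,2) (2,0,0) (2,0,2) (2,2,0) (2,2,2)}
claimed∖TSO = {(1,0,0)}

spurious: A.a=1 A.b=0 B.a=0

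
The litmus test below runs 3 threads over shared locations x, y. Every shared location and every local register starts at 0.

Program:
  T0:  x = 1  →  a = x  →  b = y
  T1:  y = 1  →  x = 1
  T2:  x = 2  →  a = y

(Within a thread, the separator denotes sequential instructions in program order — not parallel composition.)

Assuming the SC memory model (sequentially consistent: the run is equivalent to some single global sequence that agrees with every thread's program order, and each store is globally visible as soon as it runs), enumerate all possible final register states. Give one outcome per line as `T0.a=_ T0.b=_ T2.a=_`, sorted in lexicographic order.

T0.a=1 T0.b=0 T2.a=0
T0.a=1 T0.b=0 T2.a=1
T0.a=1 T0.b=1 T2.a=0
T0.a=1 T0.b=1 T2.a=1
T0.a=2 T0.b=0 T2.a=0
T0.a=2 T0.b=0 T2.a=1
T0.a=2 T0.b=1 T2.a=0
T0.a=2 T0.b=1 T2.a=1

outcome vector order: (T0.a,T0.b,T2.a)
|SC outcomes| = 8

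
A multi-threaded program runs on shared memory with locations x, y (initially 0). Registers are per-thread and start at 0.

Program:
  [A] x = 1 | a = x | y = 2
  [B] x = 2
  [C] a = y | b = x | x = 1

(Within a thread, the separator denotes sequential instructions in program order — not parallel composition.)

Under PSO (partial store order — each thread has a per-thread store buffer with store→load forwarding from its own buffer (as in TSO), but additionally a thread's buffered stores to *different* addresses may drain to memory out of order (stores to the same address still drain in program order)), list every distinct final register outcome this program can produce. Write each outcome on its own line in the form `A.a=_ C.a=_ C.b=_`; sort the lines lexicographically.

outcome vector order: (A.a,C.a,C.b)
|PSO outcomes| = 10

A.a=1 C.a=0 C.b=0
A.a=1 C.a=0 C.b=1
A.a=1 C.a=0 C.b=2
A.a=1 C.a=2 C.b=0
A.a=1 C.a=2 C.b=1
A.a=1 C.a=2 C.b=2
A.a=2 C.a=0 C.b=0
A.a=2 C.a=0 C.b=1
A.a=2 C.a=0 C.b=2
A.a=2 C.a=2 C.b=2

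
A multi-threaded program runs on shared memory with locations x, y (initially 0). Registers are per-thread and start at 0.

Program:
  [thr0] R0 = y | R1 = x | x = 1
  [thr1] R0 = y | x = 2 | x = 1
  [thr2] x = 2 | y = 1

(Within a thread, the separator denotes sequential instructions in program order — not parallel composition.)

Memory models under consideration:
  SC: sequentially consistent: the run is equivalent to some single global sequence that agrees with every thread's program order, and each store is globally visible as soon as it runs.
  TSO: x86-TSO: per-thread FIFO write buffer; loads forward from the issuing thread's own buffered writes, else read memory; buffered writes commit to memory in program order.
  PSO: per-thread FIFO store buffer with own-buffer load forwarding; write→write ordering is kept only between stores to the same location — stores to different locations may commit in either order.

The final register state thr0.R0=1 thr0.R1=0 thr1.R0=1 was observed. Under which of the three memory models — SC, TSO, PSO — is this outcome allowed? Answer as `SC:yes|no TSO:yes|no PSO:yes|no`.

SC:no TSO:no PSO:yes

outcome vector order: (thr0.R0,thr0.R1,thr1.R0)
under SC → (0,0,0); (0,0,1); (0,1,0); (0,1,1); (0,2,0); (0,2,1); (1,1,0); (1,1,1); (1,2,0); (1,2,1)
under TSO → (0,0,0); (0,0,1); (0,1,0); (0,1,1); (0,2,0); (0,2,1); (1,1,0); (1,1,1); (1,2,0); (1,2,1)
under PSO → (0,0,0); (0,0,1); (0,1,0); (0,1,1); (0,2,0); (0,2,1); (1,0,0); (1,0,1); (1,1,0); (1,1,1); (1,2,0); (1,2,1)
target (1,0,1) ∈ {PSO}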